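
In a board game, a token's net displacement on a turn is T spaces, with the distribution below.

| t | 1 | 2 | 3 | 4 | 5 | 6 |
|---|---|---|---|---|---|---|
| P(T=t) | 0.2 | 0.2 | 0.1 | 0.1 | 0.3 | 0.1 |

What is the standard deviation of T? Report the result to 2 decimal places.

E[T] = (1)(0.2) + (2)(0.2) + (3)(0.1) + (4)(0.1) + (5)(0.3) + (6)(0.1) = 3.4
E[T²] = (1)²(0.2) + (2)²(0.2) + (3)²(0.1) + (4)²(0.1) + (5)²(0.3) + (6)²(0.1) = 14.6
Var(T) = E[T²] − (E[T])² = 14.6 − (3.4)² = 3.04
σ(T) = √3.04 ≈ 1.74

1.74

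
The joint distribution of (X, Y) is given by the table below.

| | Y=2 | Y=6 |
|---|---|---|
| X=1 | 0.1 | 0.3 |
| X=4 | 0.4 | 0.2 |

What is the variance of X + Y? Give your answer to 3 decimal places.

3.760

E[X] = 2.8,  E[Y] = 4,  E[XY] = 10
V(X) = 10 − (2.8)² = 2.16;  V(Y) = 20 − (4)² = 4
cov(X,Y) = 10 − (2.8)(4) = -1.2
V(X + Y) = (1)²·2.16 + (1)²·4 + 2·(1)·(1)·-1.2 = 3.76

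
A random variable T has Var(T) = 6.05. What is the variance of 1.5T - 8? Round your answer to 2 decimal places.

13.61

Var(1.5T - 8) = (1.5)²·Var(T) = 2.25·6.05 = 13.6125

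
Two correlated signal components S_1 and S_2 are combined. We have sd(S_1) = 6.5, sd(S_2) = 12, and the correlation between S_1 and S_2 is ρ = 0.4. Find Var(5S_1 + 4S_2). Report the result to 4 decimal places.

4608.2500

Var(S_1) = (6.5)² = 42.25;  Var(S_2) = (12)² = 144
Cov(S_1,S_2) = ρ·sd(S_1)·sd(S_2) = 0.4·6.5·12 = 31.2
Var(5S_1 + 4S_2) = (5)²·Var(S_1) + (4)²·Var(S_2) + 2·(5)·(4)·Cov(S_1,S_2)
= 25·42.25 + 16·144 + 40·31.2 = 4608.25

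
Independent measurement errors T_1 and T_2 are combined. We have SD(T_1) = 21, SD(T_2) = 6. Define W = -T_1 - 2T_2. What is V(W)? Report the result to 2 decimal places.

585.00

V(T_1) = 441, V(T_2) = 36
By independence, V(W) = (-1)²V(T_1) + (-2)²V(T_2)
= (-1)²·441 + (-2)²·36 = 585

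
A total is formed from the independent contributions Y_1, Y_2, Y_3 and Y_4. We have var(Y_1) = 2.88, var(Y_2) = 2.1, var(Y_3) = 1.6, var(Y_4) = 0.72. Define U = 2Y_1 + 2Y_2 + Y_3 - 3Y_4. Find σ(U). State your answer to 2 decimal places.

5.29

By independence, var(U) = (2)²var(Y_1) + (2)²var(Y_2) + (1)²var(Y_3) + (-3)²var(Y_4)
= (2)²·2.88 + (2)²·2.1 + (1)²·1.6 + (-3)²·0.72 = 28
σ(U) = √28 ≈ 5.29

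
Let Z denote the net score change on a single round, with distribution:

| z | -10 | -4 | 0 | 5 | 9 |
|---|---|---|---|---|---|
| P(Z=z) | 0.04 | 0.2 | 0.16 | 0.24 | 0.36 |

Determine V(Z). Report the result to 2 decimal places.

E[Z] = (-10)(0.04) + (-4)(0.2) + (0)(0.16) + (5)(0.24) + (9)(0.36) = 3.24
E[Z²] = (-10)²(0.04) + (-4)²(0.2) + (0)²(0.16) + (5)²(0.24) + (9)²(0.36) = 42.36
V(Z) = E[Z²] − (E[Z])² = 42.36 − (3.24)² = 31.8624

31.86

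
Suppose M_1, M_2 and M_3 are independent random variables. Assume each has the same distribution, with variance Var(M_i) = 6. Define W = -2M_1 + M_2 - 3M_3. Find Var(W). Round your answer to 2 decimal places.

By independence, Var(W) = (-2)²Var(M_1) + (1)²Var(M_2) + (-3)²Var(M_3)
= (-2)²·6 + (1)²·6 + (-3)²·6 = 84

84.00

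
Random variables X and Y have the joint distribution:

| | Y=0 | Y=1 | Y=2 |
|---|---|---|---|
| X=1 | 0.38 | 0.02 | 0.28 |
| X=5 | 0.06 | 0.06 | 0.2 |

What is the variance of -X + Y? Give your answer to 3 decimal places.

3.382

E[X] = 2.28,  E[Y] = 1.04,  E[XY] = 2.88
Var(X) = 8.68 − (2.28)² = 3.4816;  Var(Y) = 2 − (1.04)² = 0.9184
Cov(X,Y) = 2.88 − (2.28)(1.04) = 0.5088
Var(-X + Y) = (-1)²·3.4816 + (1)²·0.9184 + 2·(-1)·(1)·0.5088 = 3.3824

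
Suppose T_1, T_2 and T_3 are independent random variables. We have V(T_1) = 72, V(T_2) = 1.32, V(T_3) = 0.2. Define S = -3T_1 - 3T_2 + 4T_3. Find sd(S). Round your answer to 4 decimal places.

25.7503

By independence, V(S) = (-3)²V(T_1) + (-3)²V(T_2) + (4)²V(T_3)
= (-3)²·72 + (-3)²·1.32 + (4)²·0.2 = 663.08
sd(S) = √663.08 ≈ 25.7503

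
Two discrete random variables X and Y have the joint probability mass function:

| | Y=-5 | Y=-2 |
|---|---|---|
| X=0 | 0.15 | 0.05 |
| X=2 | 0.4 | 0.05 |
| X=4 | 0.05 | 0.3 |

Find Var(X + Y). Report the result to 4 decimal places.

E[X] = 2.3,  E[Y] = -3.8,  E[XY] = -7.6
Var(X) = 7.4 − (2.3)² = 2.11;  Var(Y) = 16.6 − (-3.8)² = 2.16
Cov(X,Y) = -7.6 − (2.3)(-3.8) = 1.14
Var(X + Y) = (1)²·2.11 + (1)²·2.16 + 2·(1)·(1)·1.14 = 6.55

6.5500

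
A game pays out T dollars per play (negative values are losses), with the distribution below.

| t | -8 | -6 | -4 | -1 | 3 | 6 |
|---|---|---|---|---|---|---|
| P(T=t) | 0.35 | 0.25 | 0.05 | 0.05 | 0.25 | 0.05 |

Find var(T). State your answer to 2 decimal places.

E[T] = (-8)(0.35) + (-6)(0.25) + (-4)(0.05) + (-1)(0.05) + (3)(0.25) + (6)(0.05) = -3.5
E[T²] = (-8)²(0.35) + (-6)²(0.25) + (-4)²(0.05) + (-1)²(0.05) + (3)²(0.25) + (6)²(0.05) = 36.3
var(T) = E[T²] − (E[T])² = 36.3 − (-3.5)² = 24.05

24.05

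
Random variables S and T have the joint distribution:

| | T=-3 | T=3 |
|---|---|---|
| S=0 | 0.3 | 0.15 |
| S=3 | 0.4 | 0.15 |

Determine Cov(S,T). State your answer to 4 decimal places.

-0.2700

E[S] = 1.65,  E[T] = -1.2
E[ST] = -2.25
Cov(S,T) = E[ST] − E[S]E[T] = -2.25 − (1.65)(-1.2) = -0.27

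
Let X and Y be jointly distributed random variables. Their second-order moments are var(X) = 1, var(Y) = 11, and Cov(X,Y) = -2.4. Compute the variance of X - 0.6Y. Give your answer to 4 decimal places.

7.8400

var(X - 0.6Y) = (1)²·var(X) + (-0.6)²·var(Y) + 2·(1)·(-0.6)·Cov(X,Y)
= 1·1 + 0.36·11 + -1.2·-2.4 = 7.84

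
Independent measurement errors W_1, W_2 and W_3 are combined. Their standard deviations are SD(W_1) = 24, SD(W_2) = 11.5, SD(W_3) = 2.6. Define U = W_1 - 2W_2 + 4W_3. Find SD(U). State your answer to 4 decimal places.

34.8304

Var(W_1) = 576, Var(W_2) = 132.25, Var(W_3) = 6.76
By independence, Var(U) = (1)²Var(W_1) + (-2)²Var(W_2) + (4)²Var(W_3)
= (1)²·576 + (-2)²·132.25 + (4)²·6.76 = 1213.16
SD(U) = √1213.16 ≈ 34.8304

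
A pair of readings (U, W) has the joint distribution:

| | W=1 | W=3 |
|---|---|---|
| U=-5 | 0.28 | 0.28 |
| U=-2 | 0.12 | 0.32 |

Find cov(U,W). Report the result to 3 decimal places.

0.336

E[U] = -3.68,  E[W] = 2.2
E[UW] = -7.76
cov(U,W) = E[UW] − E[U]E[W] = -7.76 − (-3.68)(2.2) = 0.336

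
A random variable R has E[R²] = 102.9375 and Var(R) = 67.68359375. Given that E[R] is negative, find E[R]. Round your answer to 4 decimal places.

(E[R])² = E[R²] − Var(R) = 102.9375 − 67.68359375 = 35.25390625
E[R] = −√35.25390625 = -5.9375

-5.9375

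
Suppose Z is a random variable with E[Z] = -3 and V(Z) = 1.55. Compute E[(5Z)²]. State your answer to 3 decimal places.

E[5Z] = 5·-3 = -15
V(5Z) = (5)²·1.55 = 38.75
E[(5Z)²] = V((5Z)) + (E[(5Z)])² = 38.75 + (-15)² = 263.75

263.750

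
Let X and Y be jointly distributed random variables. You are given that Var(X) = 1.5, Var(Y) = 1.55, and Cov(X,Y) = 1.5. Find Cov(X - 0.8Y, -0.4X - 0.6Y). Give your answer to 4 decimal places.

Cov(X - 0.8Y, -0.4X - 0.6Y) = (1)(-0.4)Var(X) + (-0.8)(-0.6)Var(Y) + [(1)(-0.6) + (-0.8)(-0.4)]Cov(X,Y)
= -0.4·1.5 + 0.48·1.55 + -0.28·1.5 = -0.276

-0.2760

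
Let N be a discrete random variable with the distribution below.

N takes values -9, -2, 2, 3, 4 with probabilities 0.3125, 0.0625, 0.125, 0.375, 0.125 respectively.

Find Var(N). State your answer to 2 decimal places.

30.31

E[N] = (-9)(0.3125) + (-2)(0.0625) + (2)(0.125) + (3)(0.375) + (4)(0.125) = -1.0625
E[N²] = (-9)²(0.3125) + (-2)²(0.0625) + (2)²(0.125) + (3)²(0.375) + (4)²(0.125) = 31.4375
Var(N) = E[N²] − (E[N])² = 31.4375 − (-1.0625)² = 30.30859375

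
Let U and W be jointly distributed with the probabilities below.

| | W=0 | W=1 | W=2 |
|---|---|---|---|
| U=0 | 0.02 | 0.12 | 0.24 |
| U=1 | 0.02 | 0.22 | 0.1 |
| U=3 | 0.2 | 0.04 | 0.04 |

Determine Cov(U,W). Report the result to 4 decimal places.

E[U] = 1.18,  E[W] = 1.14
E[UW] = 0.78
Cov(U,W) = E[UW] − E[U]E[W] = 0.78 − (1.18)(1.14) = -0.5652

-0.5652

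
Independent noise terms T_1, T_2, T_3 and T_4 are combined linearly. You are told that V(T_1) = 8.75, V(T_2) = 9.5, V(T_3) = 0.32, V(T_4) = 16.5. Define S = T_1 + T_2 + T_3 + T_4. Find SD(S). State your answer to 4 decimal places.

5.9220

By independence, V(S) = (1)²V(T_1) + (1)²V(T_2) + (1)²V(T_3) + (1)²V(T_4)
= (1)²·8.75 + (1)²·9.5 + (1)²·0.32 + (1)²·16.5 = 35.07
SD(S) = √35.07 ≈ 5.9220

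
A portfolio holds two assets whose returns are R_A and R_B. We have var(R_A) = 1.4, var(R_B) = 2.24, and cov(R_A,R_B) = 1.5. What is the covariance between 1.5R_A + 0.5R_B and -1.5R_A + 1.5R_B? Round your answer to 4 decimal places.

0.7800

cov(1.5R_A + 0.5R_B, -1.5R_A + 1.5R_B) = (1.5)(-1.5)var(R_A) + (0.5)(1.5)var(R_B) + [(1.5)(1.5) + (0.5)(-1.5)]cov(R_A,R_B)
= -2.25·1.4 + 0.75·2.24 + 1.5·1.5 = 0.78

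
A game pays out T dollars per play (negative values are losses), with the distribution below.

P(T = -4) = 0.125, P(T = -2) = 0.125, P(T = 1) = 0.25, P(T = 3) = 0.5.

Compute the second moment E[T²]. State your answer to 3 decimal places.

E[T²] = (-4)²(0.125) + (-2)²(0.125) + (1)²(0.25) + (3)²(0.5) = 7.25

7.250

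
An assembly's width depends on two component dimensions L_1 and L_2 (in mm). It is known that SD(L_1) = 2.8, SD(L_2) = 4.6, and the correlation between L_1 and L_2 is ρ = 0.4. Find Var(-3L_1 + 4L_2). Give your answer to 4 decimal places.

Var(L_1) = (2.8)² = 7.84;  Var(L_2) = (4.6)² = 21.16
Cov(L_1,L_2) = ρ·SD(L_1)·SD(L_2) = 0.4·2.8·4.6 = 5.152
Var(-3L_1 + 4L_2) = (-3)²·Var(L_1) + (4)²·Var(L_2) + 2·(-3)·(4)·Cov(L_1,L_2)
= 9·7.84 + 16·21.16 + -24·5.152 = 285.472

285.4720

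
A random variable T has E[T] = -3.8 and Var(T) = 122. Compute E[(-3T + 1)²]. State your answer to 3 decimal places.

E[-3T + 1] = -3·-3.8 + 1 = 12.4
Var(-3T + 1) = (-3)²·122 = 1098
E[(-3T + 1)²] = Var((-3T + 1)) + (E[(-3T + 1)])² = 1098 + (12.4)² = 1251.76

1251.760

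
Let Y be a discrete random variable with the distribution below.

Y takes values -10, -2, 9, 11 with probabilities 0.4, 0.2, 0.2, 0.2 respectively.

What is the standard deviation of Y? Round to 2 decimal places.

E[Y] = (-10)(0.4) + (-2)(0.2) + (9)(0.2) + (11)(0.2) = -0.4
E[Y²] = (-10)²(0.4) + (-2)²(0.2) + (9)²(0.2) + (11)²(0.2) = 81.2
var(Y) = E[Y²] − (E[Y])² = 81.2 − (-0.4)² = 81.04
SD(Y) = √81.04 ≈ 9.00

9.00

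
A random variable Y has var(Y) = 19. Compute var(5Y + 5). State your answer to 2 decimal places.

475.00

var(5Y + 5) = (5)²·var(Y) = 25·19 = 475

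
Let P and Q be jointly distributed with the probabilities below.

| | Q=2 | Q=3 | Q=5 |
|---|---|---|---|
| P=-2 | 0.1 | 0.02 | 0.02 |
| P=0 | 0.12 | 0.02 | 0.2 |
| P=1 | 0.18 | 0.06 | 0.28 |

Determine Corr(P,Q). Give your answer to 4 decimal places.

0.2465

E[P] = 0.24,  E[Q] = 3.6
E[PQ] = 1.22
Cov(P,Q) = E[PQ] − E[P]E[Q] = 1.22 − (0.24)(3.6) = 0.356
V(P) = 1.0224,  V(Q) = 2.04
ρ = 0.356 / √(1.0224·2.04) ≈ 0.2465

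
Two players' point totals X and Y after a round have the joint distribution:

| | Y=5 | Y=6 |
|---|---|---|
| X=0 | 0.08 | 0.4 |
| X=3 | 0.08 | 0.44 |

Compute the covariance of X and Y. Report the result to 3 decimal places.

0.010

E[X] = 1.56,  E[Y] = 5.84
E[XY] = 9.12
Cov(X,Y) = E[XY] − E[X]E[Y] = 9.12 − (1.56)(5.84) = 0.0096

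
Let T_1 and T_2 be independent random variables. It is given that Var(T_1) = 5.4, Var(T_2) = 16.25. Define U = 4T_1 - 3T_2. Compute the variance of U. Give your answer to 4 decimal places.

232.6500

By independence, Var(U) = (4)²Var(T_1) + (-3)²Var(T_2)
= (4)²·5.4 + (-3)²·16.25 = 232.65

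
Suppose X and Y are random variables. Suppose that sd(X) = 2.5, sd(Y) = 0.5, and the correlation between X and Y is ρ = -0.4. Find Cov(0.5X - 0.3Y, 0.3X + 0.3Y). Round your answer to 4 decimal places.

0.8850

Var(X) = (2.5)² = 6.25;  Var(Y) = (0.5)² = 0.25
Cov(X,Y) = ρ·sd(X)·sd(Y) = -0.4·2.5·0.5 = -0.5
Cov(0.5X - 0.3Y, 0.3X + 0.3Y) = (0.5)(0.3)Var(X) + (-0.3)(0.3)Var(Y) + [(0.5)(0.3) + (-0.3)(0.3)]Cov(X,Y)
= 0.15·6.25 + -0.09·0.25 + 0.06·-0.5 = 0.885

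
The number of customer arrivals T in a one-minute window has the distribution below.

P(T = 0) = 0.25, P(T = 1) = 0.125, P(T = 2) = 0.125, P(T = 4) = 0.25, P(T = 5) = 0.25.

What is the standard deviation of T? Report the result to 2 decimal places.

2.00

E[T] = (0)(0.25) + (1)(0.125) + (2)(0.125) + (4)(0.25) + (5)(0.25) = 2.625
E[T²] = (0)²(0.25) + (1)²(0.125) + (2)²(0.125) + (4)²(0.25) + (5)²(0.25) = 10.875
var(T) = E[T²] − (E[T])² = 10.875 − (2.625)² = 3.984375
σ(T) = √3.984375 ≈ 2.00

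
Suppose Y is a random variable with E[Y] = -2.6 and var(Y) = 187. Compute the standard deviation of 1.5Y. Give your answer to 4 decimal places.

20.5122

var(1.5Y) = (1.5)²·187 = 420.75
sd(1.5Y) = √420.75 ≈ 20.5122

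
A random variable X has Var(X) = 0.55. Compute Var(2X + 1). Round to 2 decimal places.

2.20

Var(2X + 1) = (2)²·Var(X) = 4·0.55 = 2.2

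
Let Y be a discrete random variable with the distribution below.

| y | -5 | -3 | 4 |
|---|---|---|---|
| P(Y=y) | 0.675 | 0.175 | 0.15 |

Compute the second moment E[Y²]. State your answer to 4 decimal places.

20.8500

E[Y²] = (-5)²(0.675) + (-3)²(0.175) + (4)²(0.15) = 20.85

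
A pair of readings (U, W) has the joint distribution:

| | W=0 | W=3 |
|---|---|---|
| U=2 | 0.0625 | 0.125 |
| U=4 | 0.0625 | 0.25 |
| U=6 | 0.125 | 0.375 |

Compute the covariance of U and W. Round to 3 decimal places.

0.094

E[U] = 4.625,  E[W] = 2.25
E[UW] = 10.5
cov(U,W) = E[UW] − E[U]E[W] = 10.5 − (4.625)(2.25) = 0.09375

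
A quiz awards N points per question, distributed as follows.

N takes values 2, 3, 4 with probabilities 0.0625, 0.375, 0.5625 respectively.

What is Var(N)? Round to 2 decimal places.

E[N] = (2)(0.0625) + (3)(0.375) + (4)(0.5625) = 3.5
E[N²] = (2)²(0.0625) + (3)²(0.375) + (4)²(0.5625) = 12.625
Var(N) = E[N²] − (E[N])² = 12.625 − (3.5)² = 0.375

0.38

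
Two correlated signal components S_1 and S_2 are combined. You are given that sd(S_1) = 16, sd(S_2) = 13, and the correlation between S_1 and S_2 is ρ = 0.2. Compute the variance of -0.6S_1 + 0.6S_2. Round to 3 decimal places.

var(S_1) = (16)² = 256;  var(S_2) = (13)² = 169
Cov(S_1,S_2) = ρ·sd(S_1)·sd(S_2) = 0.2·16·13 = 41.6
var(-0.6S_1 + 0.6S_2) = (-0.6)²·var(S_1) + (0.6)²·var(S_2) + 2·(-0.6)·(0.6)·Cov(S_1,S_2)
= 0.36·256 + 0.36·169 + -0.72·41.6 = 123.048

123.048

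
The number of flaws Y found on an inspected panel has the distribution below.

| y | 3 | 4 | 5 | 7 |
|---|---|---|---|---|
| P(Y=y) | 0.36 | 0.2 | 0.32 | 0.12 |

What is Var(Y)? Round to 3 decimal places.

E[Y] = (3)(0.36) + (4)(0.2) + (5)(0.32) + (7)(0.12) = 4.32
E[Y²] = (3)²(0.36) + (4)²(0.2) + (5)²(0.32) + (7)²(0.12) = 20.32
Var(Y) = E[Y²] − (E[Y])² = 20.32 − (4.32)² = 1.6576

1.658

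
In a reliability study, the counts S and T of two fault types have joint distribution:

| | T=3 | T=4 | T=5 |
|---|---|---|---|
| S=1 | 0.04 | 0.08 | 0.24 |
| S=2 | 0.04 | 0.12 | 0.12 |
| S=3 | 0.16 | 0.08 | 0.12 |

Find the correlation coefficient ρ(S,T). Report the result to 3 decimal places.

-0.348

E[S] = 2,  E[T] = 4.24
E[ST] = 8.24
cov(S,T) = E[ST] − E[S]E[T] = 8.24 − (2)(4.24) = -0.24
V(S) = 0.72,  V(T) = 0.6624
ρ = -0.24 / √(0.72·0.6624) ≈ -0.348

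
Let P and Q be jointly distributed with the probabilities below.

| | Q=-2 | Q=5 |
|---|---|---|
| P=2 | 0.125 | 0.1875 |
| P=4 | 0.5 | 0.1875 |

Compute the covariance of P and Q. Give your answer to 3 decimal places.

-0.984

E[P] = 3.375,  E[Q] = 0.625
E[PQ] = 1.125
cov(P,Q) = E[PQ] − E[P]E[Q] = 1.125 − (3.375)(0.625) = -0.984375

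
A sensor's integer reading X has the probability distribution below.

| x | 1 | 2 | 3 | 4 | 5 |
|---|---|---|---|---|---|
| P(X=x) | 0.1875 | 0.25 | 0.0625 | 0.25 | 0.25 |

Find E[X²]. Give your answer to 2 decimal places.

E[X²] = (1)²(0.1875) + (2)²(0.25) + (3)²(0.0625) + (4)²(0.25) + (5)²(0.25) = 12

12.00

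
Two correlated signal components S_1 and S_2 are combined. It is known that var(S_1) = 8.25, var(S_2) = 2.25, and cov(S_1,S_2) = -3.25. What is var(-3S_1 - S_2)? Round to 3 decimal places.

57.000

var(-3S_1 - S_2) = (-3)²·var(S_1) + (-1)²·var(S_2) + 2·(-3)·(-1)·cov(S_1,S_2)
= 9·8.25 + 1·2.25 + 6·-3.25 = 57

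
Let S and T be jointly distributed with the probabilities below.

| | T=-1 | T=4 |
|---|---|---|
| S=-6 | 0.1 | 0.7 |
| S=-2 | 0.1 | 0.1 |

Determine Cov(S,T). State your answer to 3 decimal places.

-1.200

E[S] = -5.2,  E[T] = 3
E[ST] = -16.8
Cov(S,T) = E[ST] − E[S]E[T] = -16.8 − (-5.2)(3) = -1.2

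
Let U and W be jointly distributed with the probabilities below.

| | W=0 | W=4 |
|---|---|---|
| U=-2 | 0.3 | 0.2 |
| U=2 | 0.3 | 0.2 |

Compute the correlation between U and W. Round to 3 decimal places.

E[U] = 0,  E[W] = 1.6
E[UW] = 0
cov(U,W) = E[UW] − E[U]E[W] = 0 − (0)(1.6) = 0
var(U) = 4,  var(W) = 3.84
ρ = 0 / √(4·3.84) ≈ 0.000

0.000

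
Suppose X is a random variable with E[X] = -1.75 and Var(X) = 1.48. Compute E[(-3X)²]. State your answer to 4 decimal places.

E[-3X] = -3·-1.75 = 5.25
Var(-3X) = (-3)²·1.48 = 13.32
E[(-3X)²] = Var((-3X)) + (E[(-3X)])² = 13.32 + (5.25)² = 40.8825

40.8825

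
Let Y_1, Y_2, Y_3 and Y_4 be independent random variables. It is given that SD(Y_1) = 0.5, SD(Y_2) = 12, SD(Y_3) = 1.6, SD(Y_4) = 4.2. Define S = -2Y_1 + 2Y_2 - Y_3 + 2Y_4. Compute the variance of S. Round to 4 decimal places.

V(Y_1) = 0.25, V(Y_2) = 144, V(Y_3) = 2.56, V(Y_4) = 17.64
By independence, V(S) = (-2)²V(Y_1) + (2)²V(Y_2) + (-1)²V(Y_3) + (2)²V(Y_4)
= (-2)²·0.25 + (2)²·144 + (-1)²·2.56 + (2)²·17.64 = 650.12

650.1200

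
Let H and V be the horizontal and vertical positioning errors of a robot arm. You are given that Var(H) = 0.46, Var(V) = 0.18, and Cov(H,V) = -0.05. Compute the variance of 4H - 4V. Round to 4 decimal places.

Var(4H - 4V) = (4)²·Var(H) + (-4)²·Var(V) + 2·(4)·(-4)·Cov(H,V)
= 16·0.46 + 16·0.18 + -32·-0.05 = 11.84

11.8400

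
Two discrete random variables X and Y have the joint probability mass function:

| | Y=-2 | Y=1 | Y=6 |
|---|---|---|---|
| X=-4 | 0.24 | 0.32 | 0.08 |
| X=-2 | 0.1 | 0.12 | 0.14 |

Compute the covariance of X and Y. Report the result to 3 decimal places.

E[X] = -3.28,  E[Y] = 1.08
E[XY] = -2.8
Cov(X,Y) = E[XY] − E[X]E[Y] = -2.8 − (-3.28)(1.08) = 0.7424

0.742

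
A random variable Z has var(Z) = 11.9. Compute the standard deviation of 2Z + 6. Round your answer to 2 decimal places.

6.90

var(2Z + 6) = (2)²·11.9 = 47.6
σ(2Z + 6) = √47.6 ≈ 6.90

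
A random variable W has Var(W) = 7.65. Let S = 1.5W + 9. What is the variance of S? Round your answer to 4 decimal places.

17.2125

Var(1.5W + 9) = (1.5)²·Var(W) = 2.25·7.65 = 17.2125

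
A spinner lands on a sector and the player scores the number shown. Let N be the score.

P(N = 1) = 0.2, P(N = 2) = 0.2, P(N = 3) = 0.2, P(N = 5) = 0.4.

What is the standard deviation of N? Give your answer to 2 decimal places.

1.60

E[N] = (1)(0.2) + (2)(0.2) + (3)(0.2) + (5)(0.4) = 3.2
E[N²] = (1)²(0.2) + (2)²(0.2) + (3)²(0.2) + (5)²(0.4) = 12.8
Var(N) = E[N²] − (E[N])² = 12.8 − (3.2)² = 2.56
σ(N) = √2.56 ≈ 1.60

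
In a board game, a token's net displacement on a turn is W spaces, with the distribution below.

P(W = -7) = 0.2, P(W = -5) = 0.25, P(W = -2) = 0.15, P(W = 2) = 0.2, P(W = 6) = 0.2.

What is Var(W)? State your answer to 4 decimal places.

E[W] = (-7)(0.2) + (-5)(0.25) + (-2)(0.15) + (2)(0.2) + (6)(0.2) = -1.35
E[W²] = (-7)²(0.2) + (-5)²(0.25) + (-2)²(0.15) + (2)²(0.2) + (6)²(0.2) = 24.65
Var(W) = E[W²] − (E[W])² = 24.65 − (-1.35)² = 22.8275

22.8275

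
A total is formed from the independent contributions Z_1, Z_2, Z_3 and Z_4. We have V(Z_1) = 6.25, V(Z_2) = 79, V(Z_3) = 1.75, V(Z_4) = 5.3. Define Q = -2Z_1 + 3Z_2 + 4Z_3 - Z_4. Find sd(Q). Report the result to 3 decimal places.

27.736

By independence, V(Q) = (-2)²V(Z_1) + (3)²V(Z_2) + (4)²V(Z_3) + (-1)²V(Z_4)
= (-2)²·6.25 + (3)²·79 + (4)²·1.75 + (-1)²·5.3 = 769.3
sd(Q) = √769.3 ≈ 27.736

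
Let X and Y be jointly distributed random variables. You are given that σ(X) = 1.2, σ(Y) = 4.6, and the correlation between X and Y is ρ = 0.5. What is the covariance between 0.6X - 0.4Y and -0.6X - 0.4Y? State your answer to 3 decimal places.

var(X) = (1.2)² = 1.44;  var(Y) = (4.6)² = 21.16
cov(X,Y) = ρ·σ(X)·σ(Y) = 0.5·1.2·4.6 = 2.76
cov(0.6X - 0.4Y, -0.6X - 0.4Y) = (0.6)(-0.6)var(X) + (-0.4)(-0.4)var(Y) + [(0.6)(-0.4) + (-0.4)(-0.6)]cov(X,Y)
= -0.36·1.44 + 0.16·21.16 + 0·2.76 = 2.8672

2.867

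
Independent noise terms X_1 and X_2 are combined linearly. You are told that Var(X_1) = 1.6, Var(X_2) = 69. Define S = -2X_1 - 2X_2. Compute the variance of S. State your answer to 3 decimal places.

By independence, Var(S) = (-2)²Var(X_1) + (-2)²Var(X_2)
= (-2)²·1.6 + (-2)²·69 = 282.4

282.400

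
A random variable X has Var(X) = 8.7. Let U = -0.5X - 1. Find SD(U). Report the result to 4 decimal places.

1.4748

Var(-0.5X - 1) = (-0.5)²·8.7 = 2.175
SD(U) = √2.175 ≈ 1.4748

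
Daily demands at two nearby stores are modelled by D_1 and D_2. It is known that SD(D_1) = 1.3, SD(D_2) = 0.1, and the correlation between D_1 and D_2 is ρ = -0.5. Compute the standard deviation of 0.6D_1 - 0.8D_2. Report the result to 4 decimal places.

V(D_1) = (1.3)² = 1.69;  V(D_2) = (0.1)² = 0.01
Cov(D_1,D_2) = ρ·SD(D_1)·SD(D_2) = -0.5·1.3·0.1 = -0.065
V(0.6D_1 - 0.8D_2) = (0.6)²·V(D_1) + (-0.8)²·V(D_2) + 2·(0.6)·(-0.8)·Cov(D_1,D_2)
= 0.36·1.69 + 0.64·0.01 + -0.96·-0.065 = 0.6772
SD(0.6D_1 - 0.8D_2) = √0.6772 ≈ 0.8229

0.8229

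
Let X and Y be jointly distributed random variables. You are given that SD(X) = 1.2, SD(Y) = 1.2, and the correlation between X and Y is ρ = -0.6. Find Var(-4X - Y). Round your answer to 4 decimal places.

17.5680

Var(X) = (1.2)² = 1.44;  Var(Y) = (1.2)² = 1.44
Cov(X,Y) = ρ·SD(X)·SD(Y) = -0.6·1.2·1.2 = -0.864
Var(-4X - Y) = (-4)²·Var(X) + (-1)²·Var(Y) + 2·(-4)·(-1)·Cov(X,Y)
= 16·1.44 + 1·1.44 + 8·-0.864 = 17.568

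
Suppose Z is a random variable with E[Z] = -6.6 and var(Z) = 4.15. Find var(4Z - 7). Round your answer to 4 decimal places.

var(4Z - 7) = (4)²·var(Z) = 16·4.15 = 66.4

66.4000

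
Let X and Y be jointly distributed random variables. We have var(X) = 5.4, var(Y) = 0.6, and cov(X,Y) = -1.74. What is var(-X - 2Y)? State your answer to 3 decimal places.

0.840

var(-X - 2Y) = (-1)²·var(X) + (-2)²·var(Y) + 2·(-1)·(-2)·cov(X,Y)
= 1·5.4 + 4·0.6 + 4·-1.74 = 0.84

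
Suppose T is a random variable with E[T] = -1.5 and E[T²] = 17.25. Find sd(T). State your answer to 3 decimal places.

Var(T) = 17.25 − (-1.5)² = 15
sd(T) = √15 ≈ 3.873

3.873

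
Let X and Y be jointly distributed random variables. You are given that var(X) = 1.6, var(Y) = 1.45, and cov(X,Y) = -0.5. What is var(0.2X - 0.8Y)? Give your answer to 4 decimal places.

1.1520

var(0.2X - 0.8Y) = (0.2)²·var(X) + (-0.8)²·var(Y) + 2·(0.2)·(-0.8)·cov(X,Y)
= 0.04·1.6 + 0.64·1.45 + -0.32·-0.5 = 1.152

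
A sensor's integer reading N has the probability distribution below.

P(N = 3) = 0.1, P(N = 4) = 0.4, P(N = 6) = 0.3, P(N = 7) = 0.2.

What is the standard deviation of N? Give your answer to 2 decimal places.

1.37

E[N] = (3)(0.1) + (4)(0.4) + (6)(0.3) + (7)(0.2) = 5.1
E[N²] = (3)²(0.1) + (4)²(0.4) + (6)²(0.3) + (7)²(0.2) = 27.9
Var(N) = E[N²] − (E[N])² = 27.9 − (5.1)² = 1.89
SD(N) = √1.89 ≈ 1.37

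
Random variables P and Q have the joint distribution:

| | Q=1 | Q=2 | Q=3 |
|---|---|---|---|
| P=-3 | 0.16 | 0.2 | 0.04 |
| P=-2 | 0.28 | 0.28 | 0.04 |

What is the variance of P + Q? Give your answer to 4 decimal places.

0.5824

E[P] = -2.4,  E[Q] = 1.64,  E[PQ] = -3.96
Var(P) = 6 − (-2.4)² = 0.24;  Var(Q) = 3.08 − (1.64)² = 0.3904
Cov(P,Q) = -3.96 − (-2.4)(1.64) = -0.024
Var(P + Q) = (1)²·0.24 + (1)²·0.3904 + 2·(1)·(1)·-0.024 = 0.5824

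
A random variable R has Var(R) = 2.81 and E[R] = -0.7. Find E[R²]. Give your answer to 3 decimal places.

3.300

E[R²] = Var(R) + (E[R])² = 2.81 + (-0.7)² = 3.3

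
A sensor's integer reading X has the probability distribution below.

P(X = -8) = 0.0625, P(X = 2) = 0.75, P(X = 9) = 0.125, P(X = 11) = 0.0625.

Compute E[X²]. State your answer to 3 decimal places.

E[X²] = (-8)²(0.0625) + (2)²(0.75) + (9)²(0.125) + (11)²(0.0625) = 24.6875

24.688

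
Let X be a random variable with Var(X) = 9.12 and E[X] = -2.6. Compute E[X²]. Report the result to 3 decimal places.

15.880

E[X²] = Var(X) + (E[X])² = 9.12 + (-2.6)² = 15.88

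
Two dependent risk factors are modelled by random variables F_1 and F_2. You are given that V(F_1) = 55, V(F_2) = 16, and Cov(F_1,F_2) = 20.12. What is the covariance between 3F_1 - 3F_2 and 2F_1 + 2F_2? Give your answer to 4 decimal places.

Cov(3F_1 - 3F_2, 2F_1 + 2F_2) = (3)(2)V(F_1) + (-3)(2)V(F_2) + [(3)(2) + (-3)(2)]Cov(F_1,F_2)
= 6·55 + -6·16 + 0·20.12 = 234

234.0000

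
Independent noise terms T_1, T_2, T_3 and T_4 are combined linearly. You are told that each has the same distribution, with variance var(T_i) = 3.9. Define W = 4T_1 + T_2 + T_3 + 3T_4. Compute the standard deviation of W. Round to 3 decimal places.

By independence, var(W) = (4)²var(T_1) + (1)²var(T_2) + (1)²var(T_3) + (3)²var(T_4)
= (4)²·3.9 + (1)²·3.9 + (1)²·3.9 + (3)²·3.9 = 105.3
SD(W) = √105.3 ≈ 10.262

10.262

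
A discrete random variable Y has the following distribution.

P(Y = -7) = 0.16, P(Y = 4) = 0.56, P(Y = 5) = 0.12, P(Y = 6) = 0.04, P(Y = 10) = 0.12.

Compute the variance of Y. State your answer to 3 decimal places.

E[Y] = (-7)(0.16) + (4)(0.56) + (5)(0.12) + (6)(0.04) + (10)(0.12) = 3.16
E[Y²] = (-7)²(0.16) + (4)²(0.56) + (5)²(0.12) + (6)²(0.04) + (10)²(0.12) = 33.24
Var(Y) = E[Y²] − (E[Y])² = 33.24 − (3.16)² = 23.2544

23.254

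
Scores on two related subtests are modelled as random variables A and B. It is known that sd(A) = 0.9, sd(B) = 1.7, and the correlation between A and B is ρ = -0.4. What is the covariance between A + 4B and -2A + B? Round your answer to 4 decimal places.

Var(A) = (0.9)² = 0.81;  Var(B) = (1.7)² = 2.89
Cov(A,B) = ρ·sd(A)·sd(B) = -0.4·0.9·1.7 = -0.612
Cov(A + 4B, -2A + B) = (1)(-2)Var(A) + (4)(1)Var(B) + [(1)(1) + (4)(-2)]Cov(A,B)
= -2·0.81 + 4·2.89 + -7·-0.612 = 14.224

14.2240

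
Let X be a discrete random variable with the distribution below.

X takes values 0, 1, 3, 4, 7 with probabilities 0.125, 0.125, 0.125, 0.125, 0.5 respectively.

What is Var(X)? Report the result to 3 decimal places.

7.500

E[X] = (0)(0.125) + (1)(0.125) + (3)(0.125) + (4)(0.125) + (7)(0.5) = 4.5
E[X²] = (0)²(0.125) + (1)²(0.125) + (3)²(0.125) + (4)²(0.125) + (7)²(0.5) = 27.75
Var(X) = E[X²] − (E[X])² = 27.75 − (4.5)² = 7.5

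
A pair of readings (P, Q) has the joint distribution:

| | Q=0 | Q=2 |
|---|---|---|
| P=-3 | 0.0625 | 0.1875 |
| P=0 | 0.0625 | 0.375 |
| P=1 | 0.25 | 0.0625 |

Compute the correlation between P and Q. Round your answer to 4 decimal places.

E[P] = -0.4375,  E[Q] = 1.25
E[PQ] = -1
cov(P,Q) = E[PQ] − E[P]E[Q] = -1 − (-0.4375)(1.25) = -0.453125
Var(P) = 2.37109375,  Var(Q) = 0.9375
ρ = -0.453125 / √(2.37109375·0.9375) ≈ -0.3039

-0.3039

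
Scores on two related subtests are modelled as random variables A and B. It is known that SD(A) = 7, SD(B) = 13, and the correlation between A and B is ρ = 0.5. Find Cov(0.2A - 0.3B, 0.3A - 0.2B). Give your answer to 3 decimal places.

Var(A) = (7)² = 49;  Var(B) = (13)² = 169
Cov(A,B) = ρ·SD(A)·SD(B) = 0.5·7·13 = 45.5
Cov(0.2A - 0.3B, 0.3A - 0.2B) = (0.2)(0.3)Var(A) + (-0.3)(-0.2)Var(B) + [(0.2)(-0.2) + (-0.3)(0.3)]Cov(A,B)
= 0.06·49 + 0.06·169 + -0.13·45.5 = 7.165

7.165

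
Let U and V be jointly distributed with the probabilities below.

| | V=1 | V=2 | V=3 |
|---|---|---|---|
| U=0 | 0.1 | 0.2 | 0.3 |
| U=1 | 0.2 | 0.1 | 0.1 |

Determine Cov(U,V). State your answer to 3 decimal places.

E[U] = 0.4,  E[V] = 2.1
E[UV] = 0.7
Cov(U,V) = E[UV] − E[U]E[V] = 0.7 − (0.4)(2.1) = -0.14

-0.140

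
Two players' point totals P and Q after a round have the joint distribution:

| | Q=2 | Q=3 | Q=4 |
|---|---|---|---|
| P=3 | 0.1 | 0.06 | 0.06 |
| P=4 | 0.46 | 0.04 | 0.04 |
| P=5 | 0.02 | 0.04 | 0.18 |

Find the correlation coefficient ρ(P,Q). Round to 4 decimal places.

0.3463

E[P] = 4.02,  E[Q] = 2.7
E[PQ] = 11.06
Cov(P,Q) = E[PQ] − E[P]E[Q] = 11.06 − (4.02)(2.7) = 0.206
var(P) = 0.4596,  var(Q) = 0.77
ρ = 0.206 / √(0.4596·0.77) ≈ 0.3463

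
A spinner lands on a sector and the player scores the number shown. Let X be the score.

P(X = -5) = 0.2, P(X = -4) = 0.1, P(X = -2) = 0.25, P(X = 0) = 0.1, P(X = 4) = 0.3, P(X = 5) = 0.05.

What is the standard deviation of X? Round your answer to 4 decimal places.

E[X] = (-5)(0.2) + (-4)(0.1) + (-2)(0.25) + (0)(0.1) + (4)(0.3) + (5)(0.05) = -0.45
E[X²] = (-5)²(0.2) + (-4)²(0.1) + (-2)²(0.25) + (0)²(0.1) + (4)²(0.3) + (5)²(0.05) = 13.65
Var(X) = E[X²] − (E[X])² = 13.65 − (-0.45)² = 13.4475
SD(X) = √13.4475 ≈ 3.6671

3.6671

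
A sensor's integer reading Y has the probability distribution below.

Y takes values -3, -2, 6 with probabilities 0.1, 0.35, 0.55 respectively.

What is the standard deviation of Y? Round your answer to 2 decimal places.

4.10

E[Y] = (-3)(0.1) + (-2)(0.35) + (6)(0.55) = 2.3
E[Y²] = (-3)²(0.1) + (-2)²(0.35) + (6)²(0.55) = 22.1
V(Y) = E[Y²] − (E[Y])² = 22.1 − (2.3)² = 16.81
sd(Y) = √16.81 ≈ 4.10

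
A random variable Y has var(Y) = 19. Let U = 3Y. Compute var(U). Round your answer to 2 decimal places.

171.00

var(3Y) = (3)²·var(Y) = 9·19 = 171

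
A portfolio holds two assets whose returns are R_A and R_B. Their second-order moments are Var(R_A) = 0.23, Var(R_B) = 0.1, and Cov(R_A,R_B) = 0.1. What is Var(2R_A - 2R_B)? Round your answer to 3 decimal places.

Var(2R_A - 2R_B) = (2)²·Var(R_A) + (-2)²·Var(R_B) + 2·(2)·(-2)·Cov(R_A,R_B)
= 4·0.23 + 4·0.1 + -8·0.1 = 0.52

0.520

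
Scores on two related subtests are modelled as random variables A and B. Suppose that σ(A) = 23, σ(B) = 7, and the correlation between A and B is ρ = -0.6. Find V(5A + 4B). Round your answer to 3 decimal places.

V(A) = (23)² = 529;  V(B) = (7)² = 49
Cov(A,B) = ρ·σ(A)·σ(B) = -0.6·23·7 = -96.6
V(5A + 4B) = (5)²·V(A) + (4)²·V(B) + 2·(5)·(4)·Cov(A,B)
= 25·529 + 16·49 + 40·-96.6 = 10145

10145.000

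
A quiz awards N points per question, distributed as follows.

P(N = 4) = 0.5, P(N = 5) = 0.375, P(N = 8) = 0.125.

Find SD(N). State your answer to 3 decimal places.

1.269

E[N] = (4)(0.5) + (5)(0.375) + (8)(0.125) = 4.875
E[N²] = (4)²(0.5) + (5)²(0.375) + (8)²(0.125) = 25.375
var(N) = E[N²] − (E[N])² = 25.375 − (4.875)² = 1.609375
SD(N) = √1.609375 ≈ 1.269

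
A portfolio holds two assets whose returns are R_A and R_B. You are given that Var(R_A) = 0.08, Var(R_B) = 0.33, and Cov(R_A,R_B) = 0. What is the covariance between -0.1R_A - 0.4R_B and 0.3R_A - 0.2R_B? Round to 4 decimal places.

0.0240

Cov(-0.1R_A - 0.4R_B, 0.3R_A - 0.2R_B) = (-0.1)(0.3)Var(R_A) + (-0.4)(-0.2)Var(R_B) + [(-0.1)(-0.2) + (-0.4)(0.3)]Cov(R_A,R_B)
= -0.03·0.08 + 0.08·0.33 + -0.1·0 = 0.024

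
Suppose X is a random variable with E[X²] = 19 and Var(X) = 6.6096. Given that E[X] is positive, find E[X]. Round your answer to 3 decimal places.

(E[X])² = E[X²] − Var(X) = 19 − 6.6096 = 12.3904
E[X] = √12.3904 = 3.52

3.520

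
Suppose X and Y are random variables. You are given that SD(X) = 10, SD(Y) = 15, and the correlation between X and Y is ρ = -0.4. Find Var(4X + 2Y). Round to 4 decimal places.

Var(X) = (10)² = 100;  Var(Y) = (15)² = 225
Cov(X,Y) = ρ·SD(X)·SD(Y) = -0.4·10·15 = -60
Var(4X + 2Y) = (4)²·Var(X) + (2)²·Var(Y) + 2·(4)·(2)·Cov(X,Y)
= 16·100 + 4·225 + 16·-60 = 1540

1540.0000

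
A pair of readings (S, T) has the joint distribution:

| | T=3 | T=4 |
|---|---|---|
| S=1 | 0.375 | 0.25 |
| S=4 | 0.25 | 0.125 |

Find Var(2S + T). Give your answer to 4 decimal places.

E[S] = 2.125,  E[T] = 3.375,  E[ST] = 7.125
Var(S) = 6.625 − (2.125)² = 2.109375;  Var(T) = 11.625 − (3.375)² = 0.234375
Cov(S,T) = 7.125 − (2.125)(3.375) = -0.046875
Var(2S + T) = (2)²·2.109375 + (1)²·0.234375 + 2·(2)·(1)·-0.046875 = 8.484375

8.4844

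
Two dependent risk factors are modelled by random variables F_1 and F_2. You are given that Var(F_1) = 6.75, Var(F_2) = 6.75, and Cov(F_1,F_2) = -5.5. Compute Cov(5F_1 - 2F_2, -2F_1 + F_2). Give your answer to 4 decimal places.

Cov(5F_1 - 2F_2, -2F_1 + F_2) = (5)(-2)Var(F_1) + (-2)(1)Var(F_2) + [(5)(1) + (-2)(-2)]Cov(F_1,F_2)
= -10·6.75 + -2·6.75 + 9·-5.5 = -130.5

-130.5000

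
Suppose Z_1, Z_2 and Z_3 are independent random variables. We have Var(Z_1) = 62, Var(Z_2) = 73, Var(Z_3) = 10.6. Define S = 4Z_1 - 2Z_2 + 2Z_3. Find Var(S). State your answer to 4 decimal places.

By independence, Var(S) = (4)²Var(Z_1) + (-2)²Var(Z_2) + (2)²Var(Z_3)
= (4)²·62 + (-2)²·73 + (2)²·10.6 = 1326.4

1326.4000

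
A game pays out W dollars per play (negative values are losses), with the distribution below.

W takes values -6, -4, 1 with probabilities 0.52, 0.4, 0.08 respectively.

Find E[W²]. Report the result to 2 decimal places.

E[W²] = (-6)²(0.52) + (-4)²(0.4) + (1)²(0.08) = 25.2

25.20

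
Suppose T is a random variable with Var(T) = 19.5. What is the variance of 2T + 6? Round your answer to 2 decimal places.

Var(2T + 6) = (2)²·Var(T) = 4·19.5 = 78

78.00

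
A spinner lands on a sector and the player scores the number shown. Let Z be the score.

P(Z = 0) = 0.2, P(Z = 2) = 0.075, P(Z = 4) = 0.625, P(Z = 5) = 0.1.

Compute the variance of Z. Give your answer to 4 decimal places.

2.8775

E[Z] = (0)(0.2) + (2)(0.075) + (4)(0.625) + (5)(0.1) = 3.15
E[Z²] = (0)²(0.2) + (2)²(0.075) + (4)²(0.625) + (5)²(0.1) = 12.8
Var(Z) = E[Z²] − (E[Z])² = 12.8 − (3.15)² = 2.8775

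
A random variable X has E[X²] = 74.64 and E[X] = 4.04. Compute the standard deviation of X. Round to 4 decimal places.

7.6366

var(X) = 74.64 − (4.04)² = 58.3184
σ(X) = √58.3184 ≈ 7.6366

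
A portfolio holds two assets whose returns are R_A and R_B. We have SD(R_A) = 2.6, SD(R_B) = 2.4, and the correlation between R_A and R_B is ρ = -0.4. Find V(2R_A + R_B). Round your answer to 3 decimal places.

V(R_A) = (2.6)² = 6.76;  V(R_B) = (2.4)² = 5.76
cov(R_A,R_B) = ρ·SD(R_A)·SD(R_B) = -0.4·2.6·2.4 = -2.496
V(2R_A + R_B) = (2)²·V(R_A) + (1)²·V(R_B) + 2·(2)·(1)·cov(R_A,R_B)
= 4·6.76 + 1·5.76 + 4·-2.496 = 22.816

22.816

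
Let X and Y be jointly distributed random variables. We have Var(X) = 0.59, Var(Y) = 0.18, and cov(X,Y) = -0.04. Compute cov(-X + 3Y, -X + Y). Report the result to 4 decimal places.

1.2900

cov(-X + 3Y, -X + Y) = (-1)(-1)Var(X) + (3)(1)Var(Y) + [(-1)(1) + (3)(-1)]cov(X,Y)
= 1·0.59 + 3·0.18 + -4·-0.04 = 1.29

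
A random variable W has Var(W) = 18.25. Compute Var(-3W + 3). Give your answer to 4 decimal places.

Var(-3W + 3) = (-3)²·Var(W) = 9·18.25 = 164.25

164.2500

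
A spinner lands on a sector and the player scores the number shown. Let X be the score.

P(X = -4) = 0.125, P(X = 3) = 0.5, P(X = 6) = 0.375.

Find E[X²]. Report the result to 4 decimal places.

E[X²] = (-4)²(0.125) + (3)²(0.5) + (6)²(0.375) = 20

20.0000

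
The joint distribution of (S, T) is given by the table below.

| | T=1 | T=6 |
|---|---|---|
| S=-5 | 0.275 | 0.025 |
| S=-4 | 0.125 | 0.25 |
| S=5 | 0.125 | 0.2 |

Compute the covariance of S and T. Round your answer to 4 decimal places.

2.6406

E[S] = -1.375,  E[T] = 3.375
E[ST] = -2
Cov(S,T) = E[ST] − E[S]E[T] = -2 − (-1.375)(3.375) = 2.640625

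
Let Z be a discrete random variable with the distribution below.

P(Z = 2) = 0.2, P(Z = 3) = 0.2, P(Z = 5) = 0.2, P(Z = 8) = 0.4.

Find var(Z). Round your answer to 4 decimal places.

E[Z] = (2)(0.2) + (3)(0.2) + (5)(0.2) + (8)(0.4) = 5.2
E[Z²] = (2)²(0.2) + (3)²(0.2) + (5)²(0.2) + (8)²(0.4) = 33.2
var(Z) = E[Z²] − (E[Z])² = 33.2 − (5.2)² = 6.16

6.1600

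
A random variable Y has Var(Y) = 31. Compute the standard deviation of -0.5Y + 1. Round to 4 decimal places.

Var(-0.5Y + 1) = (-0.5)²·31 = 7.75
SD(-0.5Y + 1) = √7.75 ≈ 2.7839

2.7839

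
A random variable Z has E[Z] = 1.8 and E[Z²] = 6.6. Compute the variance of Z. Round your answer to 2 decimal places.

3.36

var(Z) = 6.6 − (1.8)² = 3.36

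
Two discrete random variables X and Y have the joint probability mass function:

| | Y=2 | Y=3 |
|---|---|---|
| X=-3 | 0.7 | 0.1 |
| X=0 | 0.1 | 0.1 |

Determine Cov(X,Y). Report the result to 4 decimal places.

0.1800

E[X] = -2.4,  E[Y] = 2.2
E[XY] = -5.1
Cov(X,Y) = E[XY] − E[X]E[Y] = -5.1 − (-2.4)(2.2) = 0.18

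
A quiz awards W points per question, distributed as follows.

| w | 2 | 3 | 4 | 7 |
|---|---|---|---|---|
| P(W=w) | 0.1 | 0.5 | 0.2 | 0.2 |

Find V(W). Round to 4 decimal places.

2.6900

E[W] = (2)(0.1) + (3)(0.5) + (4)(0.2) + (7)(0.2) = 3.9
E[W²] = (2)²(0.1) + (3)²(0.5) + (4)²(0.2) + (7)²(0.2) = 17.9
V(W) = E[W²] − (E[W])² = 17.9 − (3.9)² = 2.69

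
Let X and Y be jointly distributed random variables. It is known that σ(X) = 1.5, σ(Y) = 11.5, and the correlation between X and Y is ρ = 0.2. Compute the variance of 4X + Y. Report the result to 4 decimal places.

V(X) = (1.5)² = 2.25;  V(Y) = (11.5)² = 132.25
cov(X,Y) = ρ·σ(X)·σ(Y) = 0.2·1.5·11.5 = 3.45
V(4X + Y) = (4)²·V(X) + (1)²·V(Y) + 2·(4)·(1)·cov(X,Y)
= 16·2.25 + 1·132.25 + 8·3.45 = 195.85

195.8500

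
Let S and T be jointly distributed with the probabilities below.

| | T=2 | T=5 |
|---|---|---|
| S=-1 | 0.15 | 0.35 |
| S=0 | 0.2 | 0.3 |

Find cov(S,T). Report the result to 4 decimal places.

-0.0750

E[S] = -0.5,  E[T] = 3.95
E[ST] = -2.05
cov(S,T) = E[ST] − E[S]E[T] = -2.05 − (-0.5)(3.95) = -0.075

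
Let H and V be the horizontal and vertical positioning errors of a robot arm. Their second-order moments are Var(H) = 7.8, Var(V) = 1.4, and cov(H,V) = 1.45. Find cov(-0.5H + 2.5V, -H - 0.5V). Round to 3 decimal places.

-1.113

cov(-0.5H + 2.5V, -H - 0.5V) = (-0.5)(-1)Var(H) + (2.5)(-0.5)Var(V) + [(-0.5)(-0.5) + (2.5)(-1)]cov(H,V)
= 0.5·7.8 + -1.25·1.4 + -2.25·1.45 = -1.1125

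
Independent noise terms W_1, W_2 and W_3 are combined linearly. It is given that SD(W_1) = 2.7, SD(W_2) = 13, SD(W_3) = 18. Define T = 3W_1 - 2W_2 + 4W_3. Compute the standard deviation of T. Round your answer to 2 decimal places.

76.98

var(W_1) = 7.29, var(W_2) = 169, var(W_3) = 324
By independence, var(T) = (3)²var(W_1) + (-2)²var(W_2) + (4)²var(W_3)
= (3)²·7.29 + (-2)²·169 + (4)²·324 = 5925.61
SD(T) = √5925.61 ≈ 76.98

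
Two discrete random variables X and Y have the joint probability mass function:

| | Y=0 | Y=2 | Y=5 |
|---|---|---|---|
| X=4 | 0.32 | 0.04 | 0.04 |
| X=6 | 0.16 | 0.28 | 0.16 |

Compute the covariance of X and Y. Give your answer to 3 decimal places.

0.752

E[X] = 5.2,  E[Y] = 1.64
E[XY] = 9.28
Cov(X,Y) = E[XY] − E[X]E[Y] = 9.28 − (5.2)(1.64) = 0.752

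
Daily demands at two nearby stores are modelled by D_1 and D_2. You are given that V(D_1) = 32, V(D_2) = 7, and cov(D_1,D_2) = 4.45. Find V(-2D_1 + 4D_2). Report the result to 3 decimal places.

168.800

V(-2D_1 + 4D_2) = (-2)²·V(D_1) + (4)²·V(D_2) + 2·(-2)·(4)·cov(D_1,D_2)
= 4·32 + 16·7 + -16·4.45 = 168.8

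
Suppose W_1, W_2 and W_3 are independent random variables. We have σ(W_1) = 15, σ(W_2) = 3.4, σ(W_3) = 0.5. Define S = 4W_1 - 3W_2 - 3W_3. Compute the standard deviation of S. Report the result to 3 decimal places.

60.879

Var(W_1) = 225, Var(W_2) = 11.56, Var(W_3) = 0.25
By independence, Var(S) = (4)²Var(W_1) + (-3)²Var(W_2) + (-3)²Var(W_3)
= (4)²·225 + (-3)²·11.56 + (-3)²·0.25 = 3706.29
σ(S) = √3706.29 ≈ 60.879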